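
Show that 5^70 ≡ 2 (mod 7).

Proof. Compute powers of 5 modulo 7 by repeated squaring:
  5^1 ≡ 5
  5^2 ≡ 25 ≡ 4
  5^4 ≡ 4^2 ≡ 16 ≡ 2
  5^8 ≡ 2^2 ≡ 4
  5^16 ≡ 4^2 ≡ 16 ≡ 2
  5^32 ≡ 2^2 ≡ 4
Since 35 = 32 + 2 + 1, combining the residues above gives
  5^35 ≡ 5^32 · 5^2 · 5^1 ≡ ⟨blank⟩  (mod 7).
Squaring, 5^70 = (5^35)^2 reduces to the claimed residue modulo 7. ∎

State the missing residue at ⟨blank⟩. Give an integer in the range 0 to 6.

3

Multiply the listed residues: 4 · 4 · 5 = 16 → 80.
Reducing modulo 7: 80 = 11·7 + 3, so 5^35 ≡ 3.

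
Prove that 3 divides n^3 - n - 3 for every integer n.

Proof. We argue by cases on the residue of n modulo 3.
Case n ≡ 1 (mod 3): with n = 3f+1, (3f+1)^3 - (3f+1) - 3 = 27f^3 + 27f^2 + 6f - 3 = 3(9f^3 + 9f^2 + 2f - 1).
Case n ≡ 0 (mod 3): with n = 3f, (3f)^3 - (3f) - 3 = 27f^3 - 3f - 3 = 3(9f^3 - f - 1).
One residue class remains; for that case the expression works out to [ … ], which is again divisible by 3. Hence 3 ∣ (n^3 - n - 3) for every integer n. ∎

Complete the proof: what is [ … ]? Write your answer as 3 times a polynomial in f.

Only n ≡ 2 (mod 3) is unaccounted for. Put n = 3f+2:
(3f+2)^3 - (3f+2) - 3 expands to 27f^3 + 54f^2 + 33f + 3,
and factoring out 3 leaves 3(9f^3 + 18f^2 + 11f + 1).

3(9f^3 + 18f^2 + 11f + 1)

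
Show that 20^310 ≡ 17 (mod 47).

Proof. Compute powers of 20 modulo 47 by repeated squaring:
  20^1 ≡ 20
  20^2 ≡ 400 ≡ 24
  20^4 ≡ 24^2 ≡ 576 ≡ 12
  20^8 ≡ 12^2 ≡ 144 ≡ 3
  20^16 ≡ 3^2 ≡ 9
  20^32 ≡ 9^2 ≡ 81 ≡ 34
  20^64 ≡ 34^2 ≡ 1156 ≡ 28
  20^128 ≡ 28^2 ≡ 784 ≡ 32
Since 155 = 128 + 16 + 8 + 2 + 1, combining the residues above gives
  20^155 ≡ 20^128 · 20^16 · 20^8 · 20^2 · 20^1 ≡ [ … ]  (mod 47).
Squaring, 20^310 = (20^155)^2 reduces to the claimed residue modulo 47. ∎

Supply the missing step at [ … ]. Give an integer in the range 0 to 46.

Multiply the listed residues: 32 · 9 · 3 · 24 · 20 = 288 → 864 → 20736 → 414720.
Reducing modulo 47: 414720 = 8823·47 + 39, so 20^155 ≡ 39.

39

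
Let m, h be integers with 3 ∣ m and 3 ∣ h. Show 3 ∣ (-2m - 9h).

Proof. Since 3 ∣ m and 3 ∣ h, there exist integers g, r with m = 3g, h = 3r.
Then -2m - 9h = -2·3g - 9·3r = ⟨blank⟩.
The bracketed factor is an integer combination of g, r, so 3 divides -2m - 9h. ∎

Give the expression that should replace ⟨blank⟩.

3(-2g - 9r)

Each term has a factor of 3: -2·3g - 9·3r = 3·(-2g - 9r).
Since -2g - 9r is an integer, 3 ∣ (-2m - 9h).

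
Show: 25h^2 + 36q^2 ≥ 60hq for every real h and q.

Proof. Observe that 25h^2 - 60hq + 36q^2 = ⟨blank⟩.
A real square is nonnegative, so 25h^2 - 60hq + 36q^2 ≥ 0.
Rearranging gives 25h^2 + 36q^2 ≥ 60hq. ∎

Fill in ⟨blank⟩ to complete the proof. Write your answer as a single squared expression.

(5h - 6q)^2

25h^2 - 60hq + 36q^2 is a perfect-square trinomial: the outer terms are (5h)^2 and (6q)^2, and the cross term is -2·5h·6q.
So 25h^2 - 60hq + 36q^2 = (5h - 6q)^2 ≥ 0.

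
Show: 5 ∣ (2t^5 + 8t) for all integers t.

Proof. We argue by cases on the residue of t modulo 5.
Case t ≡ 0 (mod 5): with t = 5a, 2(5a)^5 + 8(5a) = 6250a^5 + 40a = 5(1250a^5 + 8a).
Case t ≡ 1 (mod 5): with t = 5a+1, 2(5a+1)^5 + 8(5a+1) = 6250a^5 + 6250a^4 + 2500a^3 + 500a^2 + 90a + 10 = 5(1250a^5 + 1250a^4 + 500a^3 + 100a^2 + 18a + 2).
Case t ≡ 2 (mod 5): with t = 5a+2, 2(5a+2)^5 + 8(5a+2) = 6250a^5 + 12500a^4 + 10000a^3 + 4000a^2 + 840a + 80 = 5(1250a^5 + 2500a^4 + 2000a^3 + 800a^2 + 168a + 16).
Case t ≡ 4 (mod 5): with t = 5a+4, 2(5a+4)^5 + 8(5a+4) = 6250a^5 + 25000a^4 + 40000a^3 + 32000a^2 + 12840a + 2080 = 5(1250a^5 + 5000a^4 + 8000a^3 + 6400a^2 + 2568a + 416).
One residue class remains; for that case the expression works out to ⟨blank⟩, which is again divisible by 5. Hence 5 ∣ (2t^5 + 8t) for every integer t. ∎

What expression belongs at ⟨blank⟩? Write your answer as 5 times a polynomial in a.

Only t ≡ 3 (mod 5) is unaccounted for. Put t = 5a+3:
2(5a+3)^5 + 8(5a+3) expands to 6250a^5 + 18750a^4 + 22500a^3 + 13500a^2 + 4090a + 510,
and factoring out 5 leaves 5(1250a^5 + 3750a^4 + 4500a^3 + 2700a^2 + 818a + 102).

5(1250a^5 + 3750a^4 + 4500a^3 + 2700a^2 + 818a + 102)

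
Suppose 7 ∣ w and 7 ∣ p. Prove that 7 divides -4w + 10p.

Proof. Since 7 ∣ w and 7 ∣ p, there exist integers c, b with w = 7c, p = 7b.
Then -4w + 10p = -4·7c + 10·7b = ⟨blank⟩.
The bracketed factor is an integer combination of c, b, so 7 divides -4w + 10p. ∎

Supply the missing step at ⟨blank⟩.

Each term has a factor of 7: -4·7c + 10·7b = 7·(10b - 4c).
Since 10b - 4c is an integer, 7 ∣ (-4w + 10p).

7(10b - 4c)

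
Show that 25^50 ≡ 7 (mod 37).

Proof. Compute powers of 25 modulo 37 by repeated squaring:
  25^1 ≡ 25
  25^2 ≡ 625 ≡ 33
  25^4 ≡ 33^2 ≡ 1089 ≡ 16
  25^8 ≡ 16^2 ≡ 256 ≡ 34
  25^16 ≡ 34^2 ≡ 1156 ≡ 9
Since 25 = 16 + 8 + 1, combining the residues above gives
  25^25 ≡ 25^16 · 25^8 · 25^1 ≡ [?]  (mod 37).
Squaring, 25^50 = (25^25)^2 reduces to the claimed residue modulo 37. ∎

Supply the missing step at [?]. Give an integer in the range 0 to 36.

28

25^16 · 25^8 · 25^1 ≡ 9 · 34 · 25 = 7650.
7650 mod 37 = 28, so 25^25 ≡ 28 (mod 37).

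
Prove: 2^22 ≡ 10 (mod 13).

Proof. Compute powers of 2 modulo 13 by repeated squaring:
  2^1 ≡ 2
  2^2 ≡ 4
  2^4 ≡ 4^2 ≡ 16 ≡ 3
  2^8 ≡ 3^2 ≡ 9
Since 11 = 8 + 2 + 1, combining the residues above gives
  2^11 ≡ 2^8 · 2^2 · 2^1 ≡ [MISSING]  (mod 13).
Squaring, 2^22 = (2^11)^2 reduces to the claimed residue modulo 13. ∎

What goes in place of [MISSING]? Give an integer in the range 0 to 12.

7

Multiply the listed residues: 9 · 4 · 2 = 36 → 72.
Reducing modulo 13: 72 = 5·13 + 7, so 2^11 ≡ 7.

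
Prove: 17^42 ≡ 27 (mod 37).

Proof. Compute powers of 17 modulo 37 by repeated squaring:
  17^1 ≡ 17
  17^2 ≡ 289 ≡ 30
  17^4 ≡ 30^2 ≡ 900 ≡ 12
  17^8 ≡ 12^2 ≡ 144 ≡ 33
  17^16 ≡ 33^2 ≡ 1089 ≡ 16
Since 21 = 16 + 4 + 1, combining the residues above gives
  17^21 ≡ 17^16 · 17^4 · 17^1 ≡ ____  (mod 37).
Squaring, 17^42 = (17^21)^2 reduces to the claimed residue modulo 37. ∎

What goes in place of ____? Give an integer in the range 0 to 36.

17^16 · 17^4 · 17^1 ≡ 16 · 12 · 17 = 3264.
3264 mod 37 = 8, so 17^21 ≡ 8 (mod 37).

8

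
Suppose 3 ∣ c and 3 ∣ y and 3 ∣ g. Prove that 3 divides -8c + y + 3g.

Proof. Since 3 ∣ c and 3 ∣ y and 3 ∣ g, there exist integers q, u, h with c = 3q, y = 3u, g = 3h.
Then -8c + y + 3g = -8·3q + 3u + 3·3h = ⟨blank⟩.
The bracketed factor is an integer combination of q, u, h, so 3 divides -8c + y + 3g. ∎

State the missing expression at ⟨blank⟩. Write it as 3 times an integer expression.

3(3h - 8q + u)

Each term has a factor of 3: -8·3q + 3u + 3·3h = 3·(3h - 8q + u).
Since 3h - 8q + u is an integer, 3 ∣ (-8c + y + 3g).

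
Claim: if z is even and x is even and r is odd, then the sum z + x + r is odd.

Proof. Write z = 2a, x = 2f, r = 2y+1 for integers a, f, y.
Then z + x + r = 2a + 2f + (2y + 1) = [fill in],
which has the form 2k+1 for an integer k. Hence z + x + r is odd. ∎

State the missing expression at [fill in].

2(a + f + y) + 1

Expanding: 2a + 2f + (2y + 1) = 2a + 2f + 2y + 1.
Every term except the constant is even, so this is 2(a + f + y) + 1,
and a + f + y ∈ ℤ gives the required form.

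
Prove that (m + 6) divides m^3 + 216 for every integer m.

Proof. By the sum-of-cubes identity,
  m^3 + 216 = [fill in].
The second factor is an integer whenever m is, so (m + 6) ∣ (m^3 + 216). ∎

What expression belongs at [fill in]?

(m + 6)(m^2 - 6m + 36)

Polynomial division of m^3 + 216 by m + 6 leaves remainder 0 and quotient m^2 - 6m + 36.
Hence m^3 + 216 = (m + 6)(m^2 - 6m + 36).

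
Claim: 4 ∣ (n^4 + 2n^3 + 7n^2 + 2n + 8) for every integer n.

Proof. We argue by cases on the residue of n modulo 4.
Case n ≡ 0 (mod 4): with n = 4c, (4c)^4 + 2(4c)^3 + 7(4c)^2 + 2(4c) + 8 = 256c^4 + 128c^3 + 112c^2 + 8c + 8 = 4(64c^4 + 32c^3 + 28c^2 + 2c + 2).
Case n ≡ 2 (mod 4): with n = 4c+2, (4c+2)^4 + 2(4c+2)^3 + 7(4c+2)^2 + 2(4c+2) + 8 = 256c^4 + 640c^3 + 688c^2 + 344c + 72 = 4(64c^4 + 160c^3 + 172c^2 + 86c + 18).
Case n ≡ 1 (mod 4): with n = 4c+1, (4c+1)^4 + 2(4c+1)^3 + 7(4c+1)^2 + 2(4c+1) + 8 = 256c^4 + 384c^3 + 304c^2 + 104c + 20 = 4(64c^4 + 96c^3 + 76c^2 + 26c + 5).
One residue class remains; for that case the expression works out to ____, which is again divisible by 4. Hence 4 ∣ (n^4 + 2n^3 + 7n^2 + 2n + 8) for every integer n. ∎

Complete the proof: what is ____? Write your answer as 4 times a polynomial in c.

4(64c^4 + 224c^3 + 316c^2 + 206c + 53)

The residues treated are {0, 2, 1}, so the missing case is n ≡ 3 (mod 4); write n = 4c+3.
Then (4c+3)^4 + 2(4c+3)^3 + 7(4c+3)^2 + 2(4c+3) + 8 = 256c^4 + 896c^3 + 1264c^2 + 824c + 212 = 4(64c^4 + 224c^3 + 316c^2 + 206c + 53).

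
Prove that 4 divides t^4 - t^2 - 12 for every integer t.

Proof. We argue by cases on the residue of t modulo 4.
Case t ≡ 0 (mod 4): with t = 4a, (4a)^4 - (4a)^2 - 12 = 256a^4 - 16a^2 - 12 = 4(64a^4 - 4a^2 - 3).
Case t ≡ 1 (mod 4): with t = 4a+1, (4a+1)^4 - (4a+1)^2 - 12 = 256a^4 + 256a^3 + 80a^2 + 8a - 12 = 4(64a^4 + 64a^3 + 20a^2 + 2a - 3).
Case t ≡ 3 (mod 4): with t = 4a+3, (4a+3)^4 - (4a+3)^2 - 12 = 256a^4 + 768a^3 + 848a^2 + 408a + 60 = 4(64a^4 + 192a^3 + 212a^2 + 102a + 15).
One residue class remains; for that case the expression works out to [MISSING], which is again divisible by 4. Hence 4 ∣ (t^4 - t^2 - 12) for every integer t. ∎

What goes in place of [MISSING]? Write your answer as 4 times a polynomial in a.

4(64a^4 + 128a^3 + 92a^2 + 28a)

Only t ≡ 2 (mod 4) is unaccounted for. Put t = 4a+2:
(4a+2)^4 - (4a+2)^2 - 12 expands to 256a^4 + 512a^3 + 368a^2 + 112a,
and factoring out 4 leaves 4(64a^4 + 128a^3 + 92a^2 + 28a).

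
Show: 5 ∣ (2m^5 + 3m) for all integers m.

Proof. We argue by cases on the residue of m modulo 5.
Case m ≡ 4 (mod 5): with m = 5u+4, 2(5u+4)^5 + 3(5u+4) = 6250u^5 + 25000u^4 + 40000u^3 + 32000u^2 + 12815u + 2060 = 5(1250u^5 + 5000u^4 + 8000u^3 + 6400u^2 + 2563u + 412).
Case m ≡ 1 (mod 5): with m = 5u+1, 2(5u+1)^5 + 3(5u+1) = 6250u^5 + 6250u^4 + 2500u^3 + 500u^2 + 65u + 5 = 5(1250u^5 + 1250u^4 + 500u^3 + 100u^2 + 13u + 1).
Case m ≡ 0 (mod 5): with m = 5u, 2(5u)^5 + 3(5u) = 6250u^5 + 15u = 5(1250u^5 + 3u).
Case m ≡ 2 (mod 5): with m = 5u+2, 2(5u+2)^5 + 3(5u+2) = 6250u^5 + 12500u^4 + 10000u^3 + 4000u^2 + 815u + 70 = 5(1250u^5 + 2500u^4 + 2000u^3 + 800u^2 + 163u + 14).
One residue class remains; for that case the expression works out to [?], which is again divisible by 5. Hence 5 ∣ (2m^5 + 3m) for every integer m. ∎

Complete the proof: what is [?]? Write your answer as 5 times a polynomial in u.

5(1250u^5 + 3750u^4 + 4500u^3 + 2700u^2 + 813u + 99)

Only m ≡ 3 (mod 5) is unaccounted for. Put m = 5u+3:
2(5u+3)^5 + 3(5u+3) expands to 6250u^5 + 18750u^4 + 22500u^3 + 13500u^2 + 4065u + 495,
and factoring out 5 leaves 5(1250u^5 + 3750u^4 + 4500u^3 + 2700u^2 + 813u + 99).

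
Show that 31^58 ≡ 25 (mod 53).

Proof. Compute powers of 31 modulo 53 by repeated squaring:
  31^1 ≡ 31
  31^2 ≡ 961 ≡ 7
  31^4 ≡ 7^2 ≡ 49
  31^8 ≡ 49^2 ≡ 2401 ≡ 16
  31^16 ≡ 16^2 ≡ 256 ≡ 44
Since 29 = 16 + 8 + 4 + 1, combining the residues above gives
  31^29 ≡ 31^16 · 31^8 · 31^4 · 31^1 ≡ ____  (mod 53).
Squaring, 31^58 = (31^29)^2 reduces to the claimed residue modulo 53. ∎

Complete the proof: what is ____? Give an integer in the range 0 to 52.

48

31^16 · 31^8 · 31^4 · 31^1 ≡ 44 · 16 · 49 · 31 = 1069376.
1069376 mod 53 = 48, so 31^29 ≡ 48 (mod 53).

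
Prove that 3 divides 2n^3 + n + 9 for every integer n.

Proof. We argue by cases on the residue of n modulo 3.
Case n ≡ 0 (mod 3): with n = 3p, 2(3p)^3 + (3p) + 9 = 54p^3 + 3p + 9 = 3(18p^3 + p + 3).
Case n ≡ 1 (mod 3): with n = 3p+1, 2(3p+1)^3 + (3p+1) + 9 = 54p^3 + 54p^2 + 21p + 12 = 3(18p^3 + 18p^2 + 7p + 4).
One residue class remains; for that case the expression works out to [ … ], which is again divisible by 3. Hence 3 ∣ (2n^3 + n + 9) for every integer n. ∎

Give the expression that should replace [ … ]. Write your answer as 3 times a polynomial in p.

The residues treated are {0, 1}, so the missing case is n ≡ 2 (mod 3); write n = 3p+2.
Then 2(3p+2)^3 + (3p+2) + 9 = 54p^3 + 108p^2 + 75p + 27 = 3(18p^3 + 36p^2 + 25p + 9).

3(18p^3 + 36p^2 + 25p + 9)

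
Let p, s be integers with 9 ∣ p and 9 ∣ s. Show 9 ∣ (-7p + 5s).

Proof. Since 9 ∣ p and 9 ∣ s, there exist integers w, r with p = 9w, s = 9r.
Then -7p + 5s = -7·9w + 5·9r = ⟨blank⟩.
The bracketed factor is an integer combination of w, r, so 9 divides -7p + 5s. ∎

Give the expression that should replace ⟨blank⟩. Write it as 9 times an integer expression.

Each term has a factor of 9: -7·9w + 5·9r = 9·(5r - 7w).
Since 5r - 7w is an integer, 9 ∣ (-7p + 5s).

9(5r - 7w)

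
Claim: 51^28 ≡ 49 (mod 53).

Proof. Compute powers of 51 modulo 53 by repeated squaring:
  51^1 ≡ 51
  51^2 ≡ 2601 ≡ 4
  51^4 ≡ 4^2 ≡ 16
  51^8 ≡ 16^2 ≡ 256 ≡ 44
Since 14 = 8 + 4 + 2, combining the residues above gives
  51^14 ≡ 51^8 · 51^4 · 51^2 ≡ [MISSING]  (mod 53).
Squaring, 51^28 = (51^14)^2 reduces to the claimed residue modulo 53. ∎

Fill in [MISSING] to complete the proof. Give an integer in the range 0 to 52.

7

51^8 · 51^4 · 51^2 ≡ 44 · 16 · 4 = 2816.
2816 mod 53 = 7, so 51^14 ≡ 7 (mod 53).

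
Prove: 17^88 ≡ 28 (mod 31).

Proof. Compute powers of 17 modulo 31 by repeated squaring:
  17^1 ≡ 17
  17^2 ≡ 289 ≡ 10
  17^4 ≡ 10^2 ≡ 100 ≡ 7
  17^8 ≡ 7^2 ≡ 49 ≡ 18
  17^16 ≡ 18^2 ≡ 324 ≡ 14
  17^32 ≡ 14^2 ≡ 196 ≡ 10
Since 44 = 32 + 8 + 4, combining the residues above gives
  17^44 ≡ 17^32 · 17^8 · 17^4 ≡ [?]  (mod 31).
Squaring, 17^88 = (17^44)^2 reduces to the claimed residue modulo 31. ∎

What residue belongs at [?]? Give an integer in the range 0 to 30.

20

Multiply the listed residues: 10 · 18 · 7 = 180 → 1260.
Reducing modulo 31: 1260 = 40·31 + 20, so 17^44 ≡ 20.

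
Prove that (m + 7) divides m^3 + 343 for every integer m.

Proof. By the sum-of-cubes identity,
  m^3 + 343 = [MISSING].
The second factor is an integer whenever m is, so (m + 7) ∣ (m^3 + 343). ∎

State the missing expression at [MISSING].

(m + 7)(m^2 - 7m + 49)

Polynomial division of m^3 + 343 by m + 7 leaves remainder 0 and quotient m^2 - 7m + 49.
Hence m^3 + 343 = (m + 7)(m^2 - 7m + 49).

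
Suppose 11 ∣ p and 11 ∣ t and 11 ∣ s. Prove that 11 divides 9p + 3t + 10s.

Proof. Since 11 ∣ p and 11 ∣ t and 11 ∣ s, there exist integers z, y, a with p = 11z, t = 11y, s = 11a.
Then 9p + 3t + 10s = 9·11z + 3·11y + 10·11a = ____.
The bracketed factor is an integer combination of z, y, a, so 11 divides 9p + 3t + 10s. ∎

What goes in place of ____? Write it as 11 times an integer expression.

11(10a + 3y + 9z)

Pull the common 11 out of every term: 9·11z + 3·11y + 10·11a = 11(10a + 3y + 9z).
10a + 3y + 9z is an integer, which exhibits the divisibility.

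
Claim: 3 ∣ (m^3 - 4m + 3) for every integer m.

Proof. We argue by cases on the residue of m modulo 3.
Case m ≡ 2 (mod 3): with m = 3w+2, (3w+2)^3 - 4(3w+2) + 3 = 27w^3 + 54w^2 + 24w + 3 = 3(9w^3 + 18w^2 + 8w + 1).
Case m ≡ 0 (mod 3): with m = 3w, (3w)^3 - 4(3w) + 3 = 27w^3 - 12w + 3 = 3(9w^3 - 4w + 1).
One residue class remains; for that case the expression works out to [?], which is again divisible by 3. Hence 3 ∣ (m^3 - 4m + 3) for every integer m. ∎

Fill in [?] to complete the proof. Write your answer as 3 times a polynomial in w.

3(9w^3 + 9w^2 - w)

Only m ≡ 1 (mod 3) is unaccounted for. Put m = 3w+1:
(3w+1)^3 - 4(3w+1) + 3 expands to 27w^3 + 27w^2 - 3w,
and factoring out 3 leaves 3(9w^3 + 9w^2 - w).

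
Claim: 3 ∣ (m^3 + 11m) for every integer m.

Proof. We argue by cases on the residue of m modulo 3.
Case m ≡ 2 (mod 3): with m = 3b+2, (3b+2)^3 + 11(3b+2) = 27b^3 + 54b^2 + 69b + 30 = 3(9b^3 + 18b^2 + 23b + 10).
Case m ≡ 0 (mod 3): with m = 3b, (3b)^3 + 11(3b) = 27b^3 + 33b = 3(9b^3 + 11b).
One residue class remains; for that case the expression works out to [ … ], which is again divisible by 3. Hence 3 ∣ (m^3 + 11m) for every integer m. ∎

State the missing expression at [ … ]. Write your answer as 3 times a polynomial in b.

Only m ≡ 1 (mod 3) is unaccounted for. Put m = 3b+1:
(3b+1)^3 + 11(3b+1) expands to 27b^3 + 27b^2 + 42b + 12,
and factoring out 3 leaves 3(9b^3 + 9b^2 + 14b + 4).

3(9b^3 + 9b^2 + 14b + 4)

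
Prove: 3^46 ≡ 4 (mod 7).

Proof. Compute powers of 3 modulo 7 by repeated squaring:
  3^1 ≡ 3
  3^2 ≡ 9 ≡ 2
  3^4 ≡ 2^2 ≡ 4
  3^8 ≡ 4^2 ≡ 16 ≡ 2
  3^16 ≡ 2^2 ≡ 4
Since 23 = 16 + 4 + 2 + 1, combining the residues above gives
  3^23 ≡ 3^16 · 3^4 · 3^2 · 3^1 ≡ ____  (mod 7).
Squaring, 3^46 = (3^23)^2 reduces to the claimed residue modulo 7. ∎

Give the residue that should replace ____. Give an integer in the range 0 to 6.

3^16 · 3^4 · 3^2 · 3^1 ≡ 4 · 4 · 2 · 3 = 96.
96 mod 7 = 5, so 3^23 ≡ 5 (mod 7).

5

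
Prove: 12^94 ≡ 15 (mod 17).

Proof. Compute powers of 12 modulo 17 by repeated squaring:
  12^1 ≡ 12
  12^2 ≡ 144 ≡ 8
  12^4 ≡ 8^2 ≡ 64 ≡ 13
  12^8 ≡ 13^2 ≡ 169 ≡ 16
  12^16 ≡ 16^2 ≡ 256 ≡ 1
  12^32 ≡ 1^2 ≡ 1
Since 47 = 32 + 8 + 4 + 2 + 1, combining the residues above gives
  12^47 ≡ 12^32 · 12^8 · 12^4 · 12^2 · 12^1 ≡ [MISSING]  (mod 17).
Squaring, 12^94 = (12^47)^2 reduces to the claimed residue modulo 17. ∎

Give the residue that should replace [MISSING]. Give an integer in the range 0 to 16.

10

12^32 · 12^8 · 12^4 · 12^2 · 12^1 ≡ 1 · 16 · 13 · 8 · 12 = 19968.
19968 mod 17 = 10, so 12^47 ≡ 10 (mod 17).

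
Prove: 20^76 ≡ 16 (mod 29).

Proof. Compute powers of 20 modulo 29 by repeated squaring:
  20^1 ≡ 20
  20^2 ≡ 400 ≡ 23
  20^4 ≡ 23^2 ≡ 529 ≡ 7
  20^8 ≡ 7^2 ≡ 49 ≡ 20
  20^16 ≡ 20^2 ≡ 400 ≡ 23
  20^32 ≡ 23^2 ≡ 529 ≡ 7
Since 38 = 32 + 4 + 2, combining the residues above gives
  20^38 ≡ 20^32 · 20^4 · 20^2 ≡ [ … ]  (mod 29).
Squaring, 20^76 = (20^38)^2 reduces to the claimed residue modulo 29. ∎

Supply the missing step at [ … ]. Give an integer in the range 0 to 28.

25

20^32 · 20^4 · 20^2 ≡ 7 · 7 · 23 = 1127.
1127 mod 29 = 25, so 20^38 ≡ 25 (mod 29).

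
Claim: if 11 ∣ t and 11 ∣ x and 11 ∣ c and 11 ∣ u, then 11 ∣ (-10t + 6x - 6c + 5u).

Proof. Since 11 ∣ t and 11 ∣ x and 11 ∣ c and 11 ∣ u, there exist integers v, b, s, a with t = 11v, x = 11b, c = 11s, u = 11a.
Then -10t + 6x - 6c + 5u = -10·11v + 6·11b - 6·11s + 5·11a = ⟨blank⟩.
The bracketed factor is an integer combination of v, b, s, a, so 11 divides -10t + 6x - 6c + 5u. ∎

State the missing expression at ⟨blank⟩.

11(5a + 6b - 6s - 10v)

Pull the common 11 out of every term: -10·11v + 6·11b - 6·11s + 5·11a = 11(5a + 6b - 6s - 10v).
5a + 6b - 6s - 10v is an integer, which exhibits the divisibility.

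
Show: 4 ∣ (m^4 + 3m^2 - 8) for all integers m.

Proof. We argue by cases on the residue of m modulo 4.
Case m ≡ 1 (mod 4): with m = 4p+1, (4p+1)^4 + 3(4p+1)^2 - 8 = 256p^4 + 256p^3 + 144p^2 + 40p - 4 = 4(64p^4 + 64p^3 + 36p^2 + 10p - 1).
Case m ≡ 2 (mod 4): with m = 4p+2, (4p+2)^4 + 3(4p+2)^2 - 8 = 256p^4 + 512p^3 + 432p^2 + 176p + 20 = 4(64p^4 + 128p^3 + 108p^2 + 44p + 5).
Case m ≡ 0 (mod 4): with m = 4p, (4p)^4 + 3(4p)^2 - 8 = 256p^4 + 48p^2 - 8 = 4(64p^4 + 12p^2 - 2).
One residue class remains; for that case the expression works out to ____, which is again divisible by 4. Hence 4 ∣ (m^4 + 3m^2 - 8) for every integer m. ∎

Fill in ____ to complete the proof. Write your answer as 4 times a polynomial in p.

4(64p^4 + 192p^3 + 228p^2 + 126p + 25)

The residues treated are {1, 2, 0}, so the missing case is m ≡ 3 (mod 4); write m = 4p+3.
Then (4p+3)^4 + 3(4p+3)^2 - 8 = 256p^4 + 768p^3 + 912p^2 + 504p + 100 = 4(64p^4 + 192p^3 + 228p^2 + 126p + 25).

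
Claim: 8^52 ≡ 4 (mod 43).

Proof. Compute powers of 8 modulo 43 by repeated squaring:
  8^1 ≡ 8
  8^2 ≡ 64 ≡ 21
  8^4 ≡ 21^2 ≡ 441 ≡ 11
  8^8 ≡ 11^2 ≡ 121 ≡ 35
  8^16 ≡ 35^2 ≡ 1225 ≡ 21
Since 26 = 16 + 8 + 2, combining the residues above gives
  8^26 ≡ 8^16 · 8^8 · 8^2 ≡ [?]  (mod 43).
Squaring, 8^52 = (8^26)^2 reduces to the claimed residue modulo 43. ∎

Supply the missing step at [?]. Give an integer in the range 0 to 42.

41

Multiply the listed residues: 21 · 35 · 21 = 735 → 15435.
Reducing modulo 43: 15435 = 358·43 + 41, so 8^26 ≡ 41.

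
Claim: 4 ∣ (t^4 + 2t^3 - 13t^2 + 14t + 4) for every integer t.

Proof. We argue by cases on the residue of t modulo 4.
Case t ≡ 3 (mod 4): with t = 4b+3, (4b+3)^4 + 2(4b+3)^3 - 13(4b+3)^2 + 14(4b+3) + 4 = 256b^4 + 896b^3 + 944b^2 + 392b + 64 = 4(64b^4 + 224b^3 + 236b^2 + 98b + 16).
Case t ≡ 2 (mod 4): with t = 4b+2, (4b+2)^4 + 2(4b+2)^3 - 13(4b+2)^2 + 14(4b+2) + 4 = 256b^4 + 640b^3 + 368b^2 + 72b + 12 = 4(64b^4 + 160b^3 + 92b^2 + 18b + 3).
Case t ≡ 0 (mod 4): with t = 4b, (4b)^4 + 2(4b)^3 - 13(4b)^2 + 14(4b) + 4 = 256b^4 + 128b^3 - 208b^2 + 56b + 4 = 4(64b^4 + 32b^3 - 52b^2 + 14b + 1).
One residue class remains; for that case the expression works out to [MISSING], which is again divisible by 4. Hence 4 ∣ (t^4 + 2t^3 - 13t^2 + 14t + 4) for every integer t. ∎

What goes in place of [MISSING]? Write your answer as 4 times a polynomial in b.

4(64b^4 + 96b^3 - 4b^2 - 2b + 2)

Only t ≡ 1 (mod 4) is unaccounted for. Put t = 4b+1:
(4b+1)^4 + 2(4b+1)^3 - 13(4b+1)^2 + 14(4b+1) + 4 expands to 256b^4 + 384b^3 - 16b^2 - 8b + 8,
and factoring out 4 leaves 4(64b^4 + 96b^3 - 4b^2 - 2b + 2).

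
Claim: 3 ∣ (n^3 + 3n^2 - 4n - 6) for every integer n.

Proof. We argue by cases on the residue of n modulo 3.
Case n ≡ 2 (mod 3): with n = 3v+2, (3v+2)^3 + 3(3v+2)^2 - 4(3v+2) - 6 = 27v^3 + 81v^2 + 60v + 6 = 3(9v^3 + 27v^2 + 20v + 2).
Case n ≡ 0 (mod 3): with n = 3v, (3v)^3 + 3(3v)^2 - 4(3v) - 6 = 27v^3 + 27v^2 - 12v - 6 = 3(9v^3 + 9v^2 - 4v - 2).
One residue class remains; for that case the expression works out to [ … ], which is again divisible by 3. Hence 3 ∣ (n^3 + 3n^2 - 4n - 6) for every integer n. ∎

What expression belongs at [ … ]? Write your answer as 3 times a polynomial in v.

Only n ≡ 1 (mod 3) is unaccounted for. Put n = 3v+1:
(3v+1)^3 + 3(3v+1)^2 - 4(3v+1) - 6 expands to 27v^3 + 54v^2 + 15v - 6,
and factoring out 3 leaves 3(9v^3 + 18v^2 + 5v - 2).

3(9v^3 + 18v^2 + 5v - 2)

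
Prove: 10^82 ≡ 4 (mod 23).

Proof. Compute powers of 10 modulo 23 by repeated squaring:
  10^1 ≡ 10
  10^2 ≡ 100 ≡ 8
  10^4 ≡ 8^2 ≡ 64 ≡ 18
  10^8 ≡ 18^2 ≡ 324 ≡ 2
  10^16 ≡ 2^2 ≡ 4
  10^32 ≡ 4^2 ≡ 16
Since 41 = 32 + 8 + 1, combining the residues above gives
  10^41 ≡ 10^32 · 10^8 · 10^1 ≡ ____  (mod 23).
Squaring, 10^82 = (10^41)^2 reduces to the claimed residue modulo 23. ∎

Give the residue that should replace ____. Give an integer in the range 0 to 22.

21

Multiply the listed residues: 16 · 2 · 10 = 32 → 320.
Reducing modulo 23: 320 = 13·23 + 21, so 10^41 ≡ 21.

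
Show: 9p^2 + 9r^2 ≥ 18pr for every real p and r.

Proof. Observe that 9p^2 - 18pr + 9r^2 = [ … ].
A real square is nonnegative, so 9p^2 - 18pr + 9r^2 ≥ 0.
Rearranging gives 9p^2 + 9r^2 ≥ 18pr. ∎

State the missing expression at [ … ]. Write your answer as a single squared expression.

9p^2 - 18pr + 9r^2 is a perfect-square trinomial: the outer terms are (3p)^2 and (3r)^2, and the cross term is -2·3p·3r.
So 9p^2 - 18pr + 9r^2 = (3p - 3r)^2 ≥ 0.

(3p - 3r)^2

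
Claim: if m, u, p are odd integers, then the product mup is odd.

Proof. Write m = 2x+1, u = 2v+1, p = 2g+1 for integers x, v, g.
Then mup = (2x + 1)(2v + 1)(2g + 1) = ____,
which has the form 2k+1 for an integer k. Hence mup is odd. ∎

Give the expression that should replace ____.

2(4gvx + 2gv + 2gx + g + 2vx + v + x) + 1

(2x + 1)(2v + 1)(2g + 1) = 8gvx + 4gv + 4gx + 2g + 4vx + 2v + 2x + 1
= 2(4gvx + 2gv + 2gx + g + 2vx + v + x) + 1.
Since 4gvx + 2gv + 2gx + g + 2vx + v + x is an integer, the product is of the form 2k+1 for an integer k.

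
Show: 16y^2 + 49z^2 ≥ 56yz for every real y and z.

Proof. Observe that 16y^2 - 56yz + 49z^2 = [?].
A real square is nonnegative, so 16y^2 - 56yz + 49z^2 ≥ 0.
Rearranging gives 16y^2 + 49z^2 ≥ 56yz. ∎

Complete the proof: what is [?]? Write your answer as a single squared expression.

(4y - 7z)^2

16y^2 - 56yz + 49z^2 is a perfect-square trinomial: the outer terms are (4y)^2 and (7z)^2, and the cross term is -2·4y·7z.
So 16y^2 - 56yz + 49z^2 = (4y - 7z)^2 ≥ 0.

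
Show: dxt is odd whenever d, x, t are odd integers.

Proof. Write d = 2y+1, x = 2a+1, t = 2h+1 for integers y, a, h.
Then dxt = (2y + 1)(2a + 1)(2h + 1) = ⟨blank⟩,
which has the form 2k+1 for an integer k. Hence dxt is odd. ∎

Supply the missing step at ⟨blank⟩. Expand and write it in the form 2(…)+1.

2(4ahy + 2ah + 2ay + a + 2hy + h + y) + 1

(2y + 1)(2a + 1)(2h + 1) = 8ahy + 4ah + 4ay + 2a + 4hy + 2h + 2y + 1
= 2(4ahy + 2ah + 2ay + a + 2hy + h + y) + 1.
Since 4ahy + 2ah + 2ay + a + 2hy + h + y is an integer, the product is of the form 2k+1 for an integer k.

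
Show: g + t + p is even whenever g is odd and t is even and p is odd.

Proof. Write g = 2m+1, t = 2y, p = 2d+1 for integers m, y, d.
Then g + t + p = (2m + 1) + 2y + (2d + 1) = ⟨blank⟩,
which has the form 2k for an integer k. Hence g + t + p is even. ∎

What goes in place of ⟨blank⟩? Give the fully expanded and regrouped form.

2(d + m + y + 1)

(2m + 1) + 2y + (2d + 1) = 2d + 2m + 2y + 2
= 2(d + m + y + 1).
Since d + m + y + 1 is an integer, the sum is of the form 2k for an integer k.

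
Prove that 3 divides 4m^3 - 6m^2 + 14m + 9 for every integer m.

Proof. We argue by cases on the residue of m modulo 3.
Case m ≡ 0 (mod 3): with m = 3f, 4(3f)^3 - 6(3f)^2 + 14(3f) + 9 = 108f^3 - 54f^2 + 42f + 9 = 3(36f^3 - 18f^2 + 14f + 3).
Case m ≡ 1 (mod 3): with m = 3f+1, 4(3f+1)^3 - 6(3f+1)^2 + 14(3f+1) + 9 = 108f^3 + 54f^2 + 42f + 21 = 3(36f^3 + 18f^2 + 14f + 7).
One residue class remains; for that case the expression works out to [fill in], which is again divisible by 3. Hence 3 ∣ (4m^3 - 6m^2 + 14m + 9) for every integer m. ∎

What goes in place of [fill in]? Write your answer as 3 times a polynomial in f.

3(36f^3 + 54f^2 + 38f + 15)

The residues treated are {0, 1}, so the missing case is m ≡ 2 (mod 3); write m = 3f+2.
Then 4(3f+2)^3 - 6(3f+2)^2 + 14(3f+2) + 9 = 108f^3 + 162f^2 + 114f + 45 = 3(36f^3 + 54f^2 + 38f + 15).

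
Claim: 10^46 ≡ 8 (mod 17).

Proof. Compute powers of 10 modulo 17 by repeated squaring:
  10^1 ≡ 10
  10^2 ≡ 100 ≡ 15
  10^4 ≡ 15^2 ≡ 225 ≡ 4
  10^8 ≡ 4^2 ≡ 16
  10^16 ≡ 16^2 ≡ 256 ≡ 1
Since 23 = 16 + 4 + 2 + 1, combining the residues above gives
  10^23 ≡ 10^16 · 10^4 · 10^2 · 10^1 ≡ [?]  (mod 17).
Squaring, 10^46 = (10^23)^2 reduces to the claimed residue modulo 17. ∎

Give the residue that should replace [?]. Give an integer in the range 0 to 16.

5

Multiply the listed residues: 1 · 4 · 15 · 10 = 4 → 60 → 600.
Reducing modulo 17: 600 = 35·17 + 5, so 10^23 ≡ 5.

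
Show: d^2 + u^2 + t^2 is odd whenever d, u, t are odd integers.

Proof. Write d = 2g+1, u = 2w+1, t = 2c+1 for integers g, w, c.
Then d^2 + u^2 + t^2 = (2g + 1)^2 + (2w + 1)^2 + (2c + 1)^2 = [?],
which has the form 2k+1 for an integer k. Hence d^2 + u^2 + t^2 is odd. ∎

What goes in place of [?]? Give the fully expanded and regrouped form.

2(2c^2 + 2c + 2g^2 + 2g + 2w^2 + 2w + 1) + 1

Expanding: (2g + 1)^2 + (2w + 1)^2 + (2c + 1)^2 = 4c^2 + 4c + 4g^2 + 4g + 4w^2 + 4w + 3.
Every term except the constant is even, so this is 2(2c^2 + 2c + 2g^2 + 2g + 2w^2 + 2w + 1) + 1,
and 2c^2 + 2c + 2g^2 + 2g + 2w^2 + 2w + 1 ∈ ℤ gives the required form.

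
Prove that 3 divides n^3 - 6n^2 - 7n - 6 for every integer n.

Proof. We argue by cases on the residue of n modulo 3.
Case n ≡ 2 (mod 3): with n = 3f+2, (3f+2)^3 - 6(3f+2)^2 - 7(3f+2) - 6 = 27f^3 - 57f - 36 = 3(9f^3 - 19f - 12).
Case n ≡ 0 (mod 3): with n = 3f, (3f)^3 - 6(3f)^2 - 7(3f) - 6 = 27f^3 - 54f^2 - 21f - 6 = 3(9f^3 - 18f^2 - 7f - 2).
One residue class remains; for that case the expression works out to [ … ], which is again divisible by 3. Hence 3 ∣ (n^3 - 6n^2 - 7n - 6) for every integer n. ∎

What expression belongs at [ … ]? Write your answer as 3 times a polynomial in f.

The residues treated are {2, 0}, so the missing case is n ≡ 1 (mod 3); write n = 3f+1.
Then (3f+1)^3 - 6(3f+1)^2 - 7(3f+1) - 6 = 27f^3 - 27f^2 - 48f - 18 = 3(9f^3 - 9f^2 - 16f - 6).

3(9f^3 - 9f^2 - 16f - 6)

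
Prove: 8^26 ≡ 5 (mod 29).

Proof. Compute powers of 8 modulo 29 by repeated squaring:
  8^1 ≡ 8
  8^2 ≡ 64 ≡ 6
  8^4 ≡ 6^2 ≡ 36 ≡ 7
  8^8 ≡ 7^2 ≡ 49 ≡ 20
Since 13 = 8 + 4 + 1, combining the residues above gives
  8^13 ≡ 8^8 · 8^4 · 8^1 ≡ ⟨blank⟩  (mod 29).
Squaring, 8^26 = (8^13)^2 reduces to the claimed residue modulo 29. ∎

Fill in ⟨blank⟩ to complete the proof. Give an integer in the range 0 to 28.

Multiply the listed residues: 20 · 7 · 8 = 140 → 1120.
Reducing modulo 29: 1120 = 38·29 + 18, so 8^13 ≡ 18.

18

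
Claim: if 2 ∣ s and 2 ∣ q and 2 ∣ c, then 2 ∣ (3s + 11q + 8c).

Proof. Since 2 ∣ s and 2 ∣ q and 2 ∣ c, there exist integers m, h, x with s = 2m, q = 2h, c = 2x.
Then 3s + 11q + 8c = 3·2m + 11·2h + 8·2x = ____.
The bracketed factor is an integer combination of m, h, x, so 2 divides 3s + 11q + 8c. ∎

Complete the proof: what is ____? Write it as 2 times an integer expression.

2(11h + 3m + 8x)

Each term has a factor of 2: 3·2m + 11·2h + 8·2x = 2·(11h + 3m + 8x).
Since 11h + 3m + 8x is an integer, 2 ∣ (3s + 11q + 8c).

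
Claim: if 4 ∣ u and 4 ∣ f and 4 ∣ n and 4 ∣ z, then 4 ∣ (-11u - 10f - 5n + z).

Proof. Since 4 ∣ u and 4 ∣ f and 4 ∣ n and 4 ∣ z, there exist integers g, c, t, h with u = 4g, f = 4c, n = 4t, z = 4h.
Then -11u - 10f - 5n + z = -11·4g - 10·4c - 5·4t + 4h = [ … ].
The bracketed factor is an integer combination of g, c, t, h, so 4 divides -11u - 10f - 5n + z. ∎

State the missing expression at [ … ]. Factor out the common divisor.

Each term has a factor of 4: -11·4g - 10·4c - 5·4t + 4h = 4·(-10c - 11g + h - 5t).
Since -10c - 11g + h - 5t is an integer, 4 ∣ (-11u - 10f - 5n + z).

4(-10c - 11g + h - 5t)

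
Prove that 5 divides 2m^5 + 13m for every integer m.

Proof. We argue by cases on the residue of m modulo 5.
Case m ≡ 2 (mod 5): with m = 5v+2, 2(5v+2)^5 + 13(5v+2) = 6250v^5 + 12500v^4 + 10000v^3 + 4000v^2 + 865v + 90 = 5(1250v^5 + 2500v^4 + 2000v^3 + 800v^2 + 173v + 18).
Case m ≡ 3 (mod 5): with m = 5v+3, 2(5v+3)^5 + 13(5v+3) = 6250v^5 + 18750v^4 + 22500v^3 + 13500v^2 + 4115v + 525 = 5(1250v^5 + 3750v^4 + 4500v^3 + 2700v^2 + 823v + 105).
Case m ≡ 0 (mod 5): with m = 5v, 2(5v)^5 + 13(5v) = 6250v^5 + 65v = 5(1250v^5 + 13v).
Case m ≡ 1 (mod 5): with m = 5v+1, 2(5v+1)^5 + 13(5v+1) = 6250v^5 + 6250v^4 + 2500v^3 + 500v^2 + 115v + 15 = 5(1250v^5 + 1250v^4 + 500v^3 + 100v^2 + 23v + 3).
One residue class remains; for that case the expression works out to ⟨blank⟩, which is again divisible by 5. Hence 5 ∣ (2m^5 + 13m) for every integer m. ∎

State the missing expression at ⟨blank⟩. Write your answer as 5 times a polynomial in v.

5(1250v^5 + 5000v^4 + 8000v^3 + 6400v^2 + 2573v + 420)

Only m ≡ 4 (mod 5) is unaccounted for. Put m = 5v+4:
2(5v+4)^5 + 13(5v+4) expands to 6250v^5 + 25000v^4 + 40000v^3 + 32000v^2 + 12865v + 2100,
and factoring out 5 leaves 5(1250v^5 + 5000v^4 + 8000v^3 + 6400v^2 + 2573v + 420).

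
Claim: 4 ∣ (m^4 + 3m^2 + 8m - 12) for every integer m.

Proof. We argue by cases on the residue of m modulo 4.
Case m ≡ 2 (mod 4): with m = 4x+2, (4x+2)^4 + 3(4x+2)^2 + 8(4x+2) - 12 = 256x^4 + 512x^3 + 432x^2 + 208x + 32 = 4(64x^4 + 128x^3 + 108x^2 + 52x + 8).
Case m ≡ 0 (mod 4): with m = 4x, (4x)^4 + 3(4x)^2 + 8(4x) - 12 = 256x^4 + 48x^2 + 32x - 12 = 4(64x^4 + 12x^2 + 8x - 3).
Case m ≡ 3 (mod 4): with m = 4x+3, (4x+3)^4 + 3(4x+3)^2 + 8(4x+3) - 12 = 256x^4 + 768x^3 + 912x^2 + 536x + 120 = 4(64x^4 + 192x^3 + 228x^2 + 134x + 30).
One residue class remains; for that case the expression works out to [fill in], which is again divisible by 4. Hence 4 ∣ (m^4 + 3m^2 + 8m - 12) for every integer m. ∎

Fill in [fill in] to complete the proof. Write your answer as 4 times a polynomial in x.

4(64x^4 + 64x^3 + 36x^2 + 18x)

Only m ≡ 1 (mod 4) is unaccounted for. Put m = 4x+1:
(4x+1)^4 + 3(4x+1)^2 + 8(4x+1) - 12 expands to 256x^4 + 256x^3 + 144x^2 + 72x,
and factoring out 4 leaves 4(64x^4 + 64x^3 + 36x^2 + 18x).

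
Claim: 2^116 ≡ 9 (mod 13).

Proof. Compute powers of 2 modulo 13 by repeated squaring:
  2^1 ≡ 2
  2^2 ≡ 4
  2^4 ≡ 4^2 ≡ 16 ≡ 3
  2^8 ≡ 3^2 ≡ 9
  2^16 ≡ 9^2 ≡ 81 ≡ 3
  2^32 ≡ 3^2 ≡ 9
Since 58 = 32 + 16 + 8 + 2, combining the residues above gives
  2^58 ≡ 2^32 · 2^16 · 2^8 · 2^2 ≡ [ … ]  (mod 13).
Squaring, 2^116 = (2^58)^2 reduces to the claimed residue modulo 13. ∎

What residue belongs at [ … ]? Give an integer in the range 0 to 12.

10

Multiply the listed residues: 9 · 3 · 9 · 4 = 27 → 243 → 972.
Reducing modulo 13: 972 = 74·13 + 10, so 2^58 ≡ 10.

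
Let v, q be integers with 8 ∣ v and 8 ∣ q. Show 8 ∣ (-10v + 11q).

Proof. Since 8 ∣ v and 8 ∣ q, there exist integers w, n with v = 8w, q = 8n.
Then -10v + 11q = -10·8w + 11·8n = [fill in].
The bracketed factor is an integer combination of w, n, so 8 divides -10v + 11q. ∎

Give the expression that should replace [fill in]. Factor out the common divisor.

8(11n - 10w)

Pull the common 8 out of every term: -10·8w + 11·8n = 8(11n - 10w).
11n - 10w is an integer, which exhibits the divisibility.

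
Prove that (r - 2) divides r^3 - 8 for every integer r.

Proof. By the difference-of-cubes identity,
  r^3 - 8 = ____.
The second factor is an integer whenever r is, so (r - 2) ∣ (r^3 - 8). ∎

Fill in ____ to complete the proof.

a^3 - b^3 = (a - b)(a^2 + ab + b^2). With a = r, b = 2:
r^3 - 8 = (r - 2)(r^2 + 2r + 4).

(r - 2)(r^2 + 2r + 4)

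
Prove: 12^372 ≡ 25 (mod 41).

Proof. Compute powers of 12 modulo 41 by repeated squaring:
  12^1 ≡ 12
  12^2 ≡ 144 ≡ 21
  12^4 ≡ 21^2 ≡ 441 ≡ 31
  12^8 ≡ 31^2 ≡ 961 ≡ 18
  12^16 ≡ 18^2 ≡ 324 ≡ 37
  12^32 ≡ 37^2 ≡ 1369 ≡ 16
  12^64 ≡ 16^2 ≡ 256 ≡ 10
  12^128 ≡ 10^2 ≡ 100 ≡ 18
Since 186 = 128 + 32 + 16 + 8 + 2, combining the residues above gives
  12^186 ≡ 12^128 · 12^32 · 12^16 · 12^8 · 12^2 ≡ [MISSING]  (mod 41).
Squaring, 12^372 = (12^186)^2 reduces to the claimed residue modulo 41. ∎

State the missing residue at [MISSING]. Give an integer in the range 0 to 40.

12^128 · 12^32 · 12^16 · 12^8 · 12^2 ≡ 18 · 16 · 37 · 18 · 21 = 4027968.
4027968 mod 41 = 5, so 12^186 ≡ 5 (mod 41).

5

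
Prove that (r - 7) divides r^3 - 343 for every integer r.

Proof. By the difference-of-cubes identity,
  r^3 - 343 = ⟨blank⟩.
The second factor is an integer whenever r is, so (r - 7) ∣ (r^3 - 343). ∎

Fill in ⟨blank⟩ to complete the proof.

Polynomial division of r^3 - 343 by r - 7 leaves remainder 0 and quotient r^2 + 7r + 49.
Hence r^3 - 343 = (r - 7)(r^2 + 7r + 49).

(r - 7)(r^2 + 7r + 49)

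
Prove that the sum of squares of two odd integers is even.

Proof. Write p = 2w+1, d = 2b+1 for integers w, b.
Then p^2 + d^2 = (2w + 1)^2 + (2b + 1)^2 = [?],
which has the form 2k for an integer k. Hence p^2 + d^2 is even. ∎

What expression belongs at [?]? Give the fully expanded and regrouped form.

(2w + 1)^2 + (2b + 1)^2 = 4b^2 + 4b + 4w^2 + 4w + 2
= 2(2b^2 + 2b + 2w^2 + 2w + 1).
Since 2b^2 + 2b + 2w^2 + 2w + 1 is an integer, the sum of squares is of the form 2k for an integer k.

2(2b^2 + 2b + 2w^2 + 2w + 1)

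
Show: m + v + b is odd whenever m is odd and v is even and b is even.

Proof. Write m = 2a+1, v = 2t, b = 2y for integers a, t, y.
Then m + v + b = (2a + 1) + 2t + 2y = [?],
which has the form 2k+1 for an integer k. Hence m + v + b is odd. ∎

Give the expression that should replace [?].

(2a + 1) + 2t + 2y = 2a + 2t + 2y + 1
= 2(a + t + y) + 1.
Since a + t + y is an integer, the sum is of the form 2k+1 for an integer k.

2(a + t + y) + 1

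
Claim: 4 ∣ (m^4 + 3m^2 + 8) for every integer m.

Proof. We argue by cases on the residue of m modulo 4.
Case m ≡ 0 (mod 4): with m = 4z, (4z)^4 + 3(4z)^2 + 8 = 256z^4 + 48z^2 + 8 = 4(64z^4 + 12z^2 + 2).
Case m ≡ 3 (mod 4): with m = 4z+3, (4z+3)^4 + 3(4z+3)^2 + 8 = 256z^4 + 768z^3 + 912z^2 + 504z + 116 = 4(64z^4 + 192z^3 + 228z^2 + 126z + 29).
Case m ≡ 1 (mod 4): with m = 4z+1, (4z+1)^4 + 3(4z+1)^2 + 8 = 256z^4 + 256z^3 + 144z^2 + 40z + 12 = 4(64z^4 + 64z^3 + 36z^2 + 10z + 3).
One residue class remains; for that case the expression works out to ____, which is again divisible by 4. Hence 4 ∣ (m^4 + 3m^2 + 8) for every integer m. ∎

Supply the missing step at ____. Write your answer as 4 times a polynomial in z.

4(64z^4 + 128z^3 + 108z^2 + 44z + 9)

Only m ≡ 2 (mod 4) is unaccounted for. Put m = 4z+2:
(4z+2)^4 + 3(4z+2)^2 + 8 expands to 256z^4 + 512z^3 + 432z^2 + 176z + 36,
and factoring out 4 leaves 4(64z^4 + 128z^3 + 108z^2 + 44z + 9).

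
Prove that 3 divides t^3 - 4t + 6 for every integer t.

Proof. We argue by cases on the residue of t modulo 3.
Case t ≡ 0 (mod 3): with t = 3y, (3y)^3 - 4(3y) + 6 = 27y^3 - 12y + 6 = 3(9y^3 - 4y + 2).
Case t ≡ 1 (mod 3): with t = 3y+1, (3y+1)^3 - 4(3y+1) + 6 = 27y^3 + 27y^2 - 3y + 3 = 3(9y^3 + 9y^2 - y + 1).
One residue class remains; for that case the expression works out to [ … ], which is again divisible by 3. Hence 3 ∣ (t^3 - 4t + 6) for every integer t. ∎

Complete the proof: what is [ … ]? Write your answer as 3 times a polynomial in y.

3(9y^3 + 18y^2 + 8y + 2)

Only t ≡ 2 (mod 3) is unaccounted for. Put t = 3y+2:
(3y+2)^3 - 4(3y+2) + 6 expands to 27y^3 + 54y^2 + 24y + 6,
and factoring out 3 leaves 3(9y^3 + 18y^2 + 8y + 2).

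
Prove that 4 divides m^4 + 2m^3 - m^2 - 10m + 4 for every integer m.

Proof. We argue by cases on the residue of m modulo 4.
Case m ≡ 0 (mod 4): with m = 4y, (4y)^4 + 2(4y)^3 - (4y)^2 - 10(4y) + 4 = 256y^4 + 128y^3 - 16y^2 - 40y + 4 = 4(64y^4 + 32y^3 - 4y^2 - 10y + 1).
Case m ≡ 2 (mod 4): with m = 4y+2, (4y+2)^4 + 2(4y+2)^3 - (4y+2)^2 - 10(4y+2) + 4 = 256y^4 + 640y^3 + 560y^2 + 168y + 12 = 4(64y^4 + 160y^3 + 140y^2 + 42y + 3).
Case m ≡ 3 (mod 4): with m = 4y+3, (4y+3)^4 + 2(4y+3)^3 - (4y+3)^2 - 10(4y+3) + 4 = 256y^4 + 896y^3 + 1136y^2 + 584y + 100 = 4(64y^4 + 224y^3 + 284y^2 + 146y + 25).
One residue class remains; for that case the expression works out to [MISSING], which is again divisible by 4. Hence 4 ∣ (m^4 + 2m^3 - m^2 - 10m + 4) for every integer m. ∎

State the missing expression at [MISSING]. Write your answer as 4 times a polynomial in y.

The residues treated are {0, 2, 3}, so the missing case is m ≡ 1 (mod 4); write m = 4y+1.
Then (4y+1)^4 + 2(4y+1)^3 - (4y+1)^2 - 10(4y+1) + 4 = 256y^4 + 384y^3 + 176y^2 - 8y - 4 = 4(64y^4 + 96y^3 + 44y^2 - 2y - 1).

4(64y^4 + 96y^3 + 44y^2 - 2y - 1)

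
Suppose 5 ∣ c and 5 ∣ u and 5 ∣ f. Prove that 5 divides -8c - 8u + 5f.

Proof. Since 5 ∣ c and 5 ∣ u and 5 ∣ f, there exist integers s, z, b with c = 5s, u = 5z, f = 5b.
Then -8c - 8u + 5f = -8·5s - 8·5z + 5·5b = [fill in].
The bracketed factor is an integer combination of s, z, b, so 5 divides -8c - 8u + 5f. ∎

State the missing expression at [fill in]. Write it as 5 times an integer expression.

5(5b - 8s - 8z)

Each term has a factor of 5: -8·5s - 8·5z + 5·5b = 5·(5b - 8s - 8z).
Since 5b - 8s - 8z is an integer, 5 ∣ (-8c - 8u + 5f).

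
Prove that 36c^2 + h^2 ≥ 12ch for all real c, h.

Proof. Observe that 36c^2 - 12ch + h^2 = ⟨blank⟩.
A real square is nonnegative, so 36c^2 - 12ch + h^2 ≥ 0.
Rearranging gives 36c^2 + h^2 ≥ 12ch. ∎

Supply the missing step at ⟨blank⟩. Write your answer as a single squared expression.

The leading and trailing coefficients are 6^2 and 1^2, and 12 = 2·6·1, so the trinomial is (6c - h)^2.
Hence 36c^2 - 12ch + h^2 ≥ 0.

(6c - h)^2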